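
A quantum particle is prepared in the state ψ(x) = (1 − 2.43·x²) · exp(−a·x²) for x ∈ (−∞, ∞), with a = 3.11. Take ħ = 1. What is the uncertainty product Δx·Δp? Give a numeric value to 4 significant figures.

Δx = √(⟨x²⟩−⟨x⟩²), Δp = √(⟨p²⟩−⟨p⟩²).
Expand each integrand as polynomial × e^(−2ax²) and use ∫x^(2j)·e^(−2ax²) dx = (2j−1)!!/(4a)^j · √(π/(2a)), odd powers → 0; here √(π/(2a)) = 0.71069. Differentiate with the product rule, d/dx e^(−ax²) = −2ax·e^(−ax²).
Normalization: ∫|ψ|² dx = 0.51439.
⟨x⟩ = 0.0000, ⟨x²⟩ = 0.044461 ⇒ Δx = 0.21086.
⟨p⟩ = 0.0000, ⟨p²⟩ = 7.1231 ⇒ Δp = 2.6689.
Δx·Δp = 0.56276.

0.5628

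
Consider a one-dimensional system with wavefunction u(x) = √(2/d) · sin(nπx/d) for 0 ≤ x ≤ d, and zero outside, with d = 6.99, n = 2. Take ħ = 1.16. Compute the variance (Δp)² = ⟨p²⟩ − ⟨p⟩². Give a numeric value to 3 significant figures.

Compute ⟨p⟩ and ⟨p²⟩ separately; (Δp)² = ⟨p²⟩ − ⟨p⟩².
d/dx sin(nπx/d) = (nπ/d)·cos(nπx/d) and d²/dx² sin(nπx/d) = −(nπ/d)²·sin(nπx/d); on 0 ≤ x ≤ d, ∫sin²(nπx/d) dx = d/2 and ∫sin(nπx/d)·cos(nπx/d) dx = 0.
⟨p⟩ = 0.0000 and ⟨p²⟩ = 1.0872.
(Δp)² = 1.0872 − (0.0000)² = 1.0872.

1.09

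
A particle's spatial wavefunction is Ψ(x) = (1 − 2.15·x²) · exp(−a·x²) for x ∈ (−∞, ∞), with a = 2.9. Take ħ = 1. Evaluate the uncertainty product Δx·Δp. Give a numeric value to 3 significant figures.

0.550

Δx = √(⟨x²⟩−⟨x⟩²), Δp = √(⟨p²⟩−⟨p⟩²).
Expand each integrand as polynomial × e^(−2ax²) and use ∫x^(2j)·e^(−2ax²) dx = (2j−1)!!/(4a)^j · √(π/(2a)), odd powers → 0; here √(π/(2a)) = 0.73597. Differentiate with the product rule, d/dx e^(−ax²) = −2ax·e^(−ax²).
Normalization: ∫|Ψ|² dx = 0.53900.
⟨x⟩ = 0.0000, ⟨x²⟩ = 0.047463 ⇒ Δx = 0.21786.
⟨p⟩ = 0.0000, ⟨p²⟩ = 6.3798 ⇒ Δp = 2.5258.
Δx·Δp = 0.55028.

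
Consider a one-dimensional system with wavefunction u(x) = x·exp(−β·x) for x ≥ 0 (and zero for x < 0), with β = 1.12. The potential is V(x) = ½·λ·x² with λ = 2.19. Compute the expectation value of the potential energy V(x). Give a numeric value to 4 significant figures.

⟨V⟩ = ∫ V(x)·|u|² dx / ∫|u|² dx.
Every integrand reduces to terms xʲ·e^(−2βx) on [0, ∞); use ∫₀^∞ xʲ·e^(−2βx) dx = j!/(2β)^(j+1).
State is unnormalized: ∫|u|² dx = 0.17795, and ∫u*·V(x)·u dx = 0.46600, so ⟨V⟩ = 0.46600 / 0.17795.
⟨V⟩ = 2.6188.

2.619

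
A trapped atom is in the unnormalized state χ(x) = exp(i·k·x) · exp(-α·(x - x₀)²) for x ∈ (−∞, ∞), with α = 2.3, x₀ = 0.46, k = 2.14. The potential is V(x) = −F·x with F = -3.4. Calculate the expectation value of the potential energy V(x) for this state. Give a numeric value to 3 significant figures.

1.56

⟨V⟩ = ∫ V(x)·|χ|² dx / ∫|χ|² dx.
Gaussian moments (u = x − x₀): ∫u^(2j)·e^(−2αu²) du = (2j−1)!!/(4α)^j · √(π/(2α)), odd powers integrate to 0; here √(π/(2α)) = 0.82641.
State is unnormalized: ∫|χ|² dx = 0.82641, and ∫χ*·V(x)·χ dx = 1.2925, so ⟨V⟩ = 1.2925 / 0.82641.
⟨V⟩ = 1.5640.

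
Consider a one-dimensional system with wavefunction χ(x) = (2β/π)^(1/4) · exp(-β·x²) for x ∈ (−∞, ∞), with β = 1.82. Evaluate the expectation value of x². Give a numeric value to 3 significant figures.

⟨x²⟩ = ∫ x²·|χ|² dx (integrals over the domain).
Gaussian moments: ∫x^(2j)·e^(−2βx²) dx = (2j−1)!!/(4β)^j · √(π/(2β)), odd powers integrate to 0; here √(π/(2β)) = 0.92902.
⟨x²⟩ = 0.13736.

0.137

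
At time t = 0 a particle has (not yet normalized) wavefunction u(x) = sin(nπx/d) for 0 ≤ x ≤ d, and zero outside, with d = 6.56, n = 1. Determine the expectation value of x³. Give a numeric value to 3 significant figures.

49.1

⟨x³⟩ = ∫ x³·|u|² dx / ∫|u|² dx (integrals over the domain).
With sin²θ = (1 − cos2θ)/2 on 0 ≤ x ≤ d: ∫sin²(nπx/d) dx = d/2, ∫x·sin²(nπx/d) dx = d²/4, ∫x²·sin²(nπx/d) dx = d³·(1/6 − 1/(4n²π²)); higher powers xᵏ the same way, integrating xᵏ·cos(2nπx/d) by parts.
State is unnormalized: ∫|u|² dx = 3.2800, and ∫u*·x³·u dx = 161.12, so ⟨x³⟩ = 161.12 / 3.2800.
⟨x³⟩ = 49.123.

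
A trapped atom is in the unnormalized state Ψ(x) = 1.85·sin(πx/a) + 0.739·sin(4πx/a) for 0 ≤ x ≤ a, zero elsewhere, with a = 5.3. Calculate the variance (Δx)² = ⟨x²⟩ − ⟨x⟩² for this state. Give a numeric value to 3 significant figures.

Compute ⟨x⟩ and ⟨x²⟩ separately, then (Δx)² = ⟨x²⟩ − ⟨x⟩².
On 0 ≤ x ≤ a (j ≠ l): ∫sin²(jπx/a) dx = a/2, ∫sin(jπx/a)·sin(lπx/a) dx = 0; diagonal moments ∫x·sin²(jπx/a) dx = a²/4, ∫x²·sin²(jπx/a) dx = a³·(1/6 − 1/(4j²π²)); cross terms ∫x·sin(jπx/a)·sin(lπx/a) dx = 0 for j + l even and −4jla²/(π²(j² − l²)²) for j + l odd, ∫x²·sin(jπx/a)·sin(lπx/a) dx = (−1)^(j+l)·4jla³/(π²(j² − l²)²); higher powers the same way via product-to-sum and parts.
Normalization: ∫|Ψ|² dx = 10.517.
⟨x⟩ = 2.5974 and ⟨x²⟩ = 7.8450.
(Δx)² = 7.8450 − (2.5974)² = 1.0986.

1.10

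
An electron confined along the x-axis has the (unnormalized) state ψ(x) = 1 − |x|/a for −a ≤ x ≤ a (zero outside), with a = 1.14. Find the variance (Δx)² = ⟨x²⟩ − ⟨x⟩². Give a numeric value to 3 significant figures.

0.130

Compute ⟨x⟩ and ⟨x²⟩ separately, then (Δx)² = ⟨x²⟩ − ⟨x⟩².
ψ is even, so ∫ over [−a, a] = 2∫₀ᵃ with ψ = 1 − x/a there: ∫₀ᵃ (1 − x/a)² dx = a/3, ∫₀ᵃ x²(1 − x/a)² dx = a³/30, ∫₀ᵃ x⁴(1 − x/a)² dx = a⁵/105.
Normalization: ∫|ψ|² dx = 0.76000.
⟨x⟩ = 0.0000 and ⟨x²⟩ = 0.12996.
(Δx)² = 0.12996 − (0.0000)² = 0.12996.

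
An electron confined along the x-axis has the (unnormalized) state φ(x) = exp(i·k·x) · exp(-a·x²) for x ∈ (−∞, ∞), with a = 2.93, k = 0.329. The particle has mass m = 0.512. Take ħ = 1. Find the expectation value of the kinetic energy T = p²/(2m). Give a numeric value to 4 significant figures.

T = −(ħ²/2m) d²/dx², so ⟨T⟩ = −(ħ²/2m) ∫ φ*·φ'' dx / ∫|φ|² dx; with m = 0.512.
Gaussian moments: ∫x^(2j)·e^(−2ax²) dx = (2j−1)!!/(4a)^j · √(π/(2a)), odd powers integrate to 0; here √(π/(2a)) = 0.73219. Derivatives: φ′ = (ik − 2ax)·φ, φ″ = ((ik − 2ax)² − 2a)·φ; the odd-in-x pieces drop out.
State is unnormalized: ∫|φ|² dx = 0.73219, and ∫φ*·(−ħ²/2m · φ'') dx = 2.1724, so ⟨T⟩ = 2.1724 / 0.73219.
⟨T⟩ = 2.9670.

2.967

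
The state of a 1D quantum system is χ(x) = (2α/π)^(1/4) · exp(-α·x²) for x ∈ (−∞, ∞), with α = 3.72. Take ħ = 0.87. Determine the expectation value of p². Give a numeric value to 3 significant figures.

2.82

p² χ = −ħ² d²χ/dx²; ⟨p²⟩ = −ħ² ∫ χ*·χ'' dx.
Gaussian moments: ∫x^(2j)·e^(−2αx²) dx = (2j−1)!!/(4α)^j · √(π/(2α)), odd powers integrate to 0; here √(π/(2α)) = 0.64981. Derivatives: d/dx e^(−αx²) = −2αx·e^(−αx²), d²/dx² e^(−αx²) = (4α²x² − 2α)·e^(−αx²).
⟨p²⟩ = 2.8157.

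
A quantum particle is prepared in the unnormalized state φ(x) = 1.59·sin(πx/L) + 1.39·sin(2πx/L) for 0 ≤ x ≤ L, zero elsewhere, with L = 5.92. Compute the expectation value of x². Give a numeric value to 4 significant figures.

⟨x²⟩ = ∫ x²·|φ|² dx / ∫|φ|² dx (integrals over the domain).
On 0 ≤ x ≤ L (j ≠ l): ∫sin²(jπx/L) dx = L/2, ∫sin(jπx/L)·sin(lπx/L) dx = 0; diagonal moments ∫x·sin²(jπx/L) dx = L²/4, ∫x²·sin²(jπx/L) dx = L³·(1/6 − 1/(4j²π²)); cross terms ∫x·sin(jπx/L)·sin(lπx/L) dx = 0 for j + l even and −4jlL²/(π²(j² − l²)²) for j + l odd, ∫x²·sin(jπx/L)·sin(lπx/L) dx = (−1)^(j+l)·4jlL³/(π²(j² − l²)²); higher powers the same way via product-to-sum and parts.
State is unnormalized: ∫|φ|² dx = 13.202, and ∫φ*·x²·φ dx = 55.810, so ⟨x²⟩ = 55.810 / 13.202.
⟨x²⟩ = 4.2273.

4.227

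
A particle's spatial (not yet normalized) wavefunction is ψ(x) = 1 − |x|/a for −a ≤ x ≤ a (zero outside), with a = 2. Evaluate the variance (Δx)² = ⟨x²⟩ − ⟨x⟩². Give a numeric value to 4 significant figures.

0.4000

Compute ⟨x⟩ and ⟨x²⟩ separately, then (Δx)² = ⟨x²⟩ − ⟨x⟩².
ψ is even, so ∫ over [−a, a] = 2∫₀ᵃ with ψ = 1 − x/a there: ∫₀ᵃ (1 − x/a)² dx = a/3, ∫₀ᵃ x²(1 − x/a)² dx = a³/30, ∫₀ᵃ x⁴(1 − x/a)² dx = a⁵/105.
Normalization: ∫|ψ|² dx = 1.3333.
⟨x⟩ = 0.0000 and ⟨x²⟩ = 0.40000.
(Δx)² = 0.40000 − (0.0000)² = 0.40000.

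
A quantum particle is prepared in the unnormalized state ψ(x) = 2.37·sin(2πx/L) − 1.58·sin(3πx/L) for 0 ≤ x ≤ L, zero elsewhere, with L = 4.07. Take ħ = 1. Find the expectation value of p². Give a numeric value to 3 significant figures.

3.30

p² ψ = −ħ² d²ψ/dx²; ⟨p²⟩ = −ħ² ∫ ψ*·ψ'' dx / ∫|ψ|² dx.
d²/dx² sin(jπx/L) = −(jπ/L)²·sin(jπx/L); on 0 ≤ x ≤ L, ∫sin²(jπx/L) dx = L/2 and ∫sin(jπx/L)·sin(lπx/L) dx = 0 for j ≠ l, so only diagonal terms survive in ∫|ψ|² and ∫ψ·ψ″; ∫ψ·ψ′ dx = [ψ²/2] between the walls = 0.
State is unnormalized: ∫|ψ|² dx = 16.511, and ∫ψ*·(−ħ² ψ'') dx = 54.483, so ⟨p²⟩ = 54.483 / 16.511.
⟨p²⟩ = 3.2999.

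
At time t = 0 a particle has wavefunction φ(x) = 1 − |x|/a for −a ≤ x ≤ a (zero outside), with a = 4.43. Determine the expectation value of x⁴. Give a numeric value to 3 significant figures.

11.0

⟨x⁴⟩ = ∫ x⁴·|φ|² dx / ∫|φ|² dx (integrals over the domain).
φ is even, so ∫ over [−a, a] = 2∫₀ᵃ with φ = 1 − x/a there: ∫₀ᵃ (1 − x/a)² dx = a/3, ∫₀ᵃ x²(1 − x/a)² dx = a³/30, ∫₀ᵃ x⁴(1 − x/a)² dx = a⁵/105.
State is unnormalized: ∫|φ|² dx = 2.9533, and ∫φ*·x⁴·φ dx = 32.498, so ⟨x⁴⟩ = 32.498 / 2.9533.
⟨x⁴⟩ = 11.004.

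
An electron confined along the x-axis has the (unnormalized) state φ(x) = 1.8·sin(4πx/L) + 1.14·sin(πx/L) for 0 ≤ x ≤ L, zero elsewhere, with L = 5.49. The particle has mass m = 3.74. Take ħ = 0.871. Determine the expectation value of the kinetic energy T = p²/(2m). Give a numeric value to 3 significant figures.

0.389

T = −(ħ²/2m) d²/dx², so ⟨T⟩ = −(ħ²/2m) ∫ φ*·φ'' dx / ∫|φ|² dx; with m = 3.74.
d²/dx² sin(jπx/L) = −(jπ/L)²·sin(jπx/L); on 0 ≤ x ≤ L, ∫sin²(jπx/L) dx = L/2 and ∫sin(jπx/L)·sin(lπx/L) dx = 0 for j ≠ l, so only diagonal terms survive in ∫|φ|² and ∫φ·φ″; ∫φ·φ′ dx = [φ²/2] between the walls = 0.
State is unnormalized: ∫|φ|² dx = 12.461, and ∫φ*·(−ħ²/2m · φ'') dx = 4.8445, so ⟨T⟩ = 4.8445 / 12.461.
⟨T⟩ = 0.38877.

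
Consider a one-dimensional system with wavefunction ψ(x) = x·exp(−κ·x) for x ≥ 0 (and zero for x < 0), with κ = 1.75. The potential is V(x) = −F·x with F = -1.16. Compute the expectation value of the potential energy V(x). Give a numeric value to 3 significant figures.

⟨V⟩ = ∫ V(x)·|ψ|² dx / ∫|ψ|² dx.
Every integrand reduces to terms xʲ·e^(−2κx) on [0, ∞); use ∫₀^∞ xʲ·e^(−2κx) dx = j!/(2κ)^(j+1).
State is unnormalized: ∫|ψ|² dx = 0.046647, and ∫ψ*·V(x)·ψ dx = 0.046381, so ⟨V⟩ = 0.046381 / 0.046647.
⟨V⟩ = 0.99429.

0.994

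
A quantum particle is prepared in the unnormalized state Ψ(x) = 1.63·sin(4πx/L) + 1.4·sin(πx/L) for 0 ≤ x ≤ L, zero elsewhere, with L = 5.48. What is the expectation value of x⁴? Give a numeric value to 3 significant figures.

⟨x⁴⟩ = ∫ x⁴·|Ψ|² dx / ∫|Ψ|² dx (integrals over the domain).
On 0 ≤ x ≤ L (j ≠ l): ∫sin²(jπx/L) dx = L/2, ∫sin(jπx/L)·sin(lπx/L) dx = 0; diagonal moments ∫x·sin²(jπx/L) dx = L²/4, ∫x²·sin²(jπx/L) dx = L³·(1/6 − 1/(4j²π²)); cross terms ∫x·sin(jπx/L)·sin(lπx/L) dx = 0 for j + l even and −4jlL²/(π²(j² − l²)²) for j + l odd, ∫x²·sin(jπx/L)·sin(lπx/L) dx = (−1)^(j+l)·4jlL³/(π²(j² − l²)²); higher powers the same way via product-to-sum and parts.
State is unnormalized: ∫|Ψ|² dx = 12.650, and ∫Ψ*·x⁴·Ψ dx = 1529.2, so ⟨x⁴⟩ = 1529.2 / 12.650.
⟨x⁴⟩ = 120.88.

121.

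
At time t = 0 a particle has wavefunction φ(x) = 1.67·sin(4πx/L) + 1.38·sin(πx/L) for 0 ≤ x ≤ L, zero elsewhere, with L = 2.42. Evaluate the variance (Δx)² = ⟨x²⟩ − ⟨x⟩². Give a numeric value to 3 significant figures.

0.355

Compute ⟨x⟩ and ⟨x²⟩ separately, then (Δx)² = ⟨x²⟩ − ⟨x⟩².
On 0 ≤ x ≤ L (j ≠ l): ∫sin²(jπx/L) dx = L/2, ∫sin(jπx/L)·sin(lπx/L) dx = 0; diagonal moments ∫x·sin²(jπx/L) dx = L²/4, ∫x²·sin²(jπx/L) dx = L³·(1/6 − 1/(4j²π²)); cross terms ∫x·sin(jπx/L)·sin(lπx/L) dx = 0 for j + l even and −4jlL²/(π²(j² − l²)²) for j + l odd, ∫x²·sin(jπx/L)·sin(lπx/L) dx = (−1)^(j+l)·4jlL³/(π²(j² − l²)²); higher powers the same way via product-to-sum and parts.
Normalization: ∫|φ|² dx = 5.6789.
⟨x⟩ = 1.1758 and ⟨x²⟩ = 1.7378.
(Δx)² = 1.7378 − (1.1758)² = 0.35545.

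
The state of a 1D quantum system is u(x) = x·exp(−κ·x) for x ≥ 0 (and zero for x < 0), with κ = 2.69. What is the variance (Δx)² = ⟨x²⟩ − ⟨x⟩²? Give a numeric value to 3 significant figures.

0.104

Compute ⟨x⟩ and ⟨x²⟩ separately, then (Δx)² = ⟨x²⟩ − ⟨x⟩².
Every integrand reduces to terms xʲ·e^(−2κx) on [0, ∞); use ∫₀^∞ xʲ·e^(−2κx) dx = j!/(2κ)^(j+1).
Normalization: ∫|u|² dx = 0.012843.
⟨x⟩ = 0.55762 and ⟨x²⟩ = 0.41459.
(Δx)² = 0.41459 − (0.55762)² = 0.10365.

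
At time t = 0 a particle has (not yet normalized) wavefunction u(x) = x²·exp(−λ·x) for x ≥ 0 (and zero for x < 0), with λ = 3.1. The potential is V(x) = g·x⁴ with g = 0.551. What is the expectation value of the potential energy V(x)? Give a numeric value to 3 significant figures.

0.626

⟨V⟩ = ∫ V(x)·|u|² dx / ∫|u|² dx.
Every integrand reduces to terms xʲ·e^(−2λx) on [0, ∞); use ∫₀^∞ xʲ·e^(−2λx) dx = j!/(2λ)^(j+1).
State is unnormalized: ∫|u|² dx = 0.0026197, and ∫u*·V(x)·u dx = 0.0016411, so ⟨V⟩ = 0.0016411 / 0.0026197.
⟨V⟩ = 0.62646.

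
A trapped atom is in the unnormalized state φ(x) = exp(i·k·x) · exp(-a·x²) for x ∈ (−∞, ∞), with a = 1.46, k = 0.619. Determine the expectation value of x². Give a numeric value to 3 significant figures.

0.171

⟨x²⟩ = ∫ x²·|φ|² dx / ∫|φ|² dx (integrals over the domain).
Gaussian moments: ∫x^(2j)·e^(−2ax²) dx = (2j−1)!!/(4a)^j · √(π/(2a)), odd powers integrate to 0; here √(π/(2a)) = 1.0373.
State is unnormalized: ∫|φ|² dx = 1.0373, and ∫φ*·x²·φ dx = 0.17761, so ⟨x²⟩ = 0.17761 / 1.0373.
⟨x²⟩ = 0.17123.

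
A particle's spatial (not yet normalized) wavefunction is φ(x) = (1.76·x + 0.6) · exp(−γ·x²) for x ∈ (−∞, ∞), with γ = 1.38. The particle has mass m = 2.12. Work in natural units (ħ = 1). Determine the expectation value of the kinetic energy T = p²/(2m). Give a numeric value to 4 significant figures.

0.7220

T = −(ħ²/2m) d²/dx², so ⟨T⟩ = −(ħ²/2m) ∫ φ*·φ'' dx / ∫|φ|² dx; with m = 2.12.
Expand each integrand as polynomial × e^(−2γx²) and use ∫x^(2j)·e^(−2γx²) dx = (2j−1)!!/(4γ)^j · √(π/(2γ)), odd powers → 0; here √(π/(2γ)) = 1.0669. Differentiate with the product rule, d/dx e^(−γx²) = −2γx·e^(−γx²).
State is unnormalized: ∫|φ|² dx = 0.98278, and ∫φ*·(−ħ²/2m · φ'') dx = 0.70958, so ⟨T⟩ = 0.70958 / 0.98278.
⟨T⟩ = 0.72202.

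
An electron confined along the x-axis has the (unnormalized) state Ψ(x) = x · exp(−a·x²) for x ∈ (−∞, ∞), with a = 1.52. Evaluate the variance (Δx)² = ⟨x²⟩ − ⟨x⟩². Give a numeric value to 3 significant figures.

0.493

Compute ⟨x⟩ and ⟨x²⟩ separately, then (Δx)² = ⟨x²⟩ − ⟨x⟩².
Expand each integrand as polynomial × e^(−2ax²) and use ∫x^(2j)·e^(−2ax²) dx = (2j−1)!!/(4a)^j · √(π/(2a)), odd powers → 0; here √(π/(2a)) = 1.0166.
Normalization: ∫|Ψ|² dx = 0.16720.
⟨x⟩ = 0.0000 and ⟨x²⟩ = 0.49342.
(Δx)² = 0.49342 − (0.0000)² = 0.49342.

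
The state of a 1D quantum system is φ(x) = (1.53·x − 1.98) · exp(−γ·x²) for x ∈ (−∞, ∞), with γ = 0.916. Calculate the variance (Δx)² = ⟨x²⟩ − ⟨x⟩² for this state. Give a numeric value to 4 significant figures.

Compute ⟨x⟩ and ⟨x²⟩ separately, then (Δx)² = ⟨x²⟩ − ⟨x⟩².
Expand each integrand as polynomial × e^(−2γx²) and use ∫x^(2j)·e^(−2γx²) dx = (2j−1)!!/(4γ)^j · √(π/(2γ)), odd powers → 0; here √(π/(2γ)) = 1.3095.
Normalization: ∫|φ|² dx = 5.9705.
⟨x⟩ = -0.36269 and ⟨x²⟩ = 0.34942.
(Δx)² = 0.34942 − (-0.36269)² = 0.21787.

0.2179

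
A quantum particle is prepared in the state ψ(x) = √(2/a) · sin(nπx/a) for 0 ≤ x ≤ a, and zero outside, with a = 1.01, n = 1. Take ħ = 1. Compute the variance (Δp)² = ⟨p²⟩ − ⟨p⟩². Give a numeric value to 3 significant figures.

Compute ⟨p⟩ and ⟨p²⟩ separately; (Δp)² = ⟨p²⟩ − ⟨p⟩².
d/dx sin(nπx/a) = (nπ/a)·cos(nπx/a) and d²/dx² sin(nπx/a) = −(nπ/a)²·sin(nπx/a); on 0 ≤ x ≤ a, ∫sin²(nπx/a) dx = a/2 and ∫sin(nπx/a)·cos(nπx/a) dx = 0.
⟨p⟩ = 0.0000 and ⟨p²⟩ = 9.6751.
(Δp)² = 9.6751 − (0.0000)² = 9.6751.

9.68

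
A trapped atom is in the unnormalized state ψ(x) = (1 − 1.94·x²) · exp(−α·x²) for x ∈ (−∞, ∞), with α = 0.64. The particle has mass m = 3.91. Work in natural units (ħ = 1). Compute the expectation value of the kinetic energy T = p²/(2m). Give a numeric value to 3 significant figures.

T = −(ħ²/2m) d²/dx², so ⟨T⟩ = −(ħ²/2m) ∫ ψ*·ψ'' dx / ∫|ψ|² dx; with m = 3.91.
Expand each integrand as polynomial × e^(−2αx²) and use ∫x^(2j)·e^(−2αx²) dx = (2j−1)!!/(4α)^j · √(π/(2α)), odd powers → 0; here √(π/(2α)) = 1.5666. Differentiate with the product rule, d/dx e^(−αx²) = −2αx·e^(−αx²).
State is unnormalized: ∫|ψ|² dx = 1.8913, and ∫ψ*·(−ħ²/2m · ψ'') dx = 0.83797, so ⟨T⟩ = 0.83797 / 1.8913.
⟨T⟩ = 0.44307.

0.443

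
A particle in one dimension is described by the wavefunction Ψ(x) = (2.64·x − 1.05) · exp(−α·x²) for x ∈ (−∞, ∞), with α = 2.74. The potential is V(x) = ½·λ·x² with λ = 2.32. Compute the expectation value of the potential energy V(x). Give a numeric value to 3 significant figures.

0.183

⟨V⟩ = ∫ V(x)·|Ψ|² dx / ∫|Ψ|² dx.
Expand each integrand as polynomial × e^(−2αx²) and use ∫x^(2j)·e^(−2αx²) dx = (2j−1)!!/(4α)^j · √(π/(2α)), odd powers → 0; here √(π/(2α)) = 0.75715.
State is unnormalized: ∫|Ψ|² dx = 1.3162, and ∫Ψ*·V(x)·Ψ dx = 0.24123, so ⟨V⟩ = 0.24123 / 1.3162.
⟨V⟩ = 0.18327.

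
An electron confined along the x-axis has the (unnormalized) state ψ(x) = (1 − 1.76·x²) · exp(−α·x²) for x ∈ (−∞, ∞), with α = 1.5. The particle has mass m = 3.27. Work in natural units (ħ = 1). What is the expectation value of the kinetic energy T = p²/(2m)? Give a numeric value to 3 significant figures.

0.748

T = −(ħ²/2m) d²/dx², so ⟨T⟩ = −(ħ²/2m) ∫ ψ*·ψ'' dx / ∫|ψ|² dx; with m = 3.27.
Expand each integrand as polynomial × e^(−2αx²) and use ∫x^(2j)·e^(−2αx²) dx = (2j−1)!!/(4α)^j · √(π/(2α)), odd powers → 0; here √(π/(2α)) = 1.0233. Differentiate with the product rule, d/dx e^(−αx²) = −2αx·e^(−αx²).
State is unnormalized: ∫|ψ|² dx = 0.68713, and ∫ψ*·(−ħ²/2m · ψ'') dx = 0.51377, so ⟨T⟩ = 0.51377 / 0.68713.
⟨T⟩ = 0.74771.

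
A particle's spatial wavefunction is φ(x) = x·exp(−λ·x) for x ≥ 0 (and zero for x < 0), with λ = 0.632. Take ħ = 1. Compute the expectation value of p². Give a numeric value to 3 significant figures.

0.399

p² φ = −ħ² d²φ/dx²; ⟨p²⟩ = −ħ² ∫ φ*·φ'' dx / ∫|φ|² dx.
Differentiate x·exp(−λ·x) with the product rule; every integrand then reduces to terms xʲ·e^(−2λx) on [0, ∞), with ∫₀^∞ xʲ·e^(−2λx) dx = j!/(2λ)^(j+1).
State is unnormalized: ∫|φ|² dx = 0.99035, and ∫φ*·(−ħ² φ'') dx = 0.39557, so ⟨p²⟩ = 0.39557 / 0.99035.
⟨p²⟩ = 0.39942.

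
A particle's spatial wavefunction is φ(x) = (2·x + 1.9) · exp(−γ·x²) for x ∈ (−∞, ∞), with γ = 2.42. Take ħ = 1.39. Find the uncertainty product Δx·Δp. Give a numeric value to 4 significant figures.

Δx = √(⟨x²⟩−⟨x⟩²), Δp = √(⟨p²⟩−⟨p⟩²).
Expand each integrand as polynomial × e^(−2γx²) and use ∫x^(2j)·e^(−2γx²) dx = (2j−1)!!/(4γ)^j · √(π/(2γ)), odd powers → 0; here √(π/(2γ)) = 0.80566. Differentiate with the product rule, d/dx e^(−γx²) = −2γx·e^(−γx²).
Normalization: ∫|φ|² dx = 3.2414.
⟨x⟩ = 0.19515, ⟨x²⟩ = 0.12453 ⇒ Δx = 0.29401.
⟨p⟩ = 0.0000, ⟨p²⟩ = 5.6362 ⇒ Δp = 2.3741.
Δx·Δp = 0.69801.

0.6980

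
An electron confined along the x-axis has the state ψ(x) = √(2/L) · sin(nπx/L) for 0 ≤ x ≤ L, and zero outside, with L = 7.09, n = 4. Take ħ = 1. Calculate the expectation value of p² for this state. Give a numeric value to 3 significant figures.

3.14

p² ψ = −ħ² d²ψ/dx²; ⟨p²⟩ = −ħ² ∫ ψ*·ψ'' dx.
d/dx sin(nπx/L) = (nπ/L)·cos(nπx/L) and d²/dx² sin(nπx/L) = −(nπ/L)²·sin(nπx/L); on 0 ≤ x ≤ L, ∫sin²(nπx/L) dx = L/2 and ∫sin(nπx/L)·cos(nπx/L) dx = 0.
⟨p²⟩ = 3.1414.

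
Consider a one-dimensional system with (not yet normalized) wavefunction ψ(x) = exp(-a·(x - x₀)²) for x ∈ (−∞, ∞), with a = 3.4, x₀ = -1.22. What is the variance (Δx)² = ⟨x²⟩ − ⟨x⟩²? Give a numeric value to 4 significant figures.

Compute ⟨x⟩ and ⟨x²⟩ separately, then (Δx)² = ⟨x²⟩ − ⟨x⟩².
Gaussian moments (u = x − x₀): ∫u^(2j)·e^(−2au²) du = (2j−1)!!/(4a)^j · √(π/(2a)), odd powers integrate to 0; here √(π/(2a)) = 0.67971.
Normalization: ∫|ψ|² dx = 0.67971.
⟨x⟩ = -1.2200 and ⟨x²⟩ = 1.5619.
(Δx)² = 1.5619 − (-1.2200)² = 0.073529.

0.07353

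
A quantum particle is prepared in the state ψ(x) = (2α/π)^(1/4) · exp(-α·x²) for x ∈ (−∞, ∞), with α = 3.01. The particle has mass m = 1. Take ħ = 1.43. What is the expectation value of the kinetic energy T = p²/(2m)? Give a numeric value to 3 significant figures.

T = −(ħ²/2m) d²/dx², so ⟨T⟩ = −(ħ²/2m) ∫ ψ*·ψ'' dx; with m = 1.
Gaussian moments: ∫x^(2j)·e^(−2αx²) dx = (2j−1)!!/(4α)^j · √(π/(2α)), odd powers integrate to 0; here √(π/(2α)) = 0.72240. Derivatives: d/dx e^(−αx²) = −2αx·e^(−αx²), d²/dx² e^(−αx²) = (4α²x² − 2α)·e^(−αx²).
⟨T⟩ = 3.0776.

3.08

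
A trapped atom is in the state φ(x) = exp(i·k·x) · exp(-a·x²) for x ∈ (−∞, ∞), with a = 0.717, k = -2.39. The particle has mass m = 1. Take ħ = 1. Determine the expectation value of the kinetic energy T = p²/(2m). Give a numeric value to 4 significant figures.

3.215

T = −(ħ²/2m) d²/dx², so ⟨T⟩ = −(ħ²/2m) ∫ φ*·φ'' dx / ∫|φ|² dx; with m = 1.
Gaussian moments: ∫x^(2j)·e^(−2ax²) dx = (2j−1)!!/(4a)^j · √(π/(2a)), odd powers integrate to 0; here √(π/(2a)) = 1.4801. Derivatives: φ′ = (ik − 2ax)·φ, φ″ = ((ik − 2ax)² − 2a)·φ; the odd-in-x pieces drop out.
State is unnormalized: ∫|φ|² dx = 1.4801, and ∫φ*·(−ħ²/2m · φ'') dx = 4.7580, so ⟨T⟩ = 4.7580 / 1.4801.
⟨T⟩ = 3.2146.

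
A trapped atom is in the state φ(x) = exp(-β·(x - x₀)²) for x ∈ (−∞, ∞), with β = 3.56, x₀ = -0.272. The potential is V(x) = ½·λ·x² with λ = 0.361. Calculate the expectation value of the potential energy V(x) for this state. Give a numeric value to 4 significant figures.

⟨V⟩ = ∫ V(x)·|φ|² dx / ∫|φ|² dx.
Gaussian moments (u = x − x₀): ∫u^(2j)·e^(−2βu²) du = (2j−1)!!/(4β)^j · √(π/(2β)), odd powers integrate to 0; here √(π/(2β)) = 0.66426.
State is unnormalized: ∫|φ|² dx = 0.66426, and ∫φ*·V(x)·φ dx = 0.017290, so ⟨V⟩ = 0.017290 / 0.66426.
⟨V⟩ = 0.026030.

0.02603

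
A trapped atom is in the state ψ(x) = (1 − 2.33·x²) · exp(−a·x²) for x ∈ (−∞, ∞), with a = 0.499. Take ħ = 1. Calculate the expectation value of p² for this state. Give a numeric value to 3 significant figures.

2.33

p² ψ = −ħ² d²ψ/dx²; ⟨p²⟩ = −ħ² ∫ ψ*·ψ'' dx / ∫|ψ|² dx.
Expand each integrand as polynomial × e^(−2ax²) and use ∫x^(2j)·e^(−2ax²) dx = (2j−1)!!/(4a)^j · √(π/(2a)), odd powers → 0; here √(π/(2a)) = 1.7742. Differentiate with the product rule, d/dx e^(−ax²) = −2ax·e^(−ax²).
State is unnormalized: ∫|ψ|² dx = 4.8851, and ∫ψ*·(−ħ² ψ'') dx = 11.397, so ⟨p²⟩ = 11.397 / 4.8851.
⟨p²⟩ = 2.3331.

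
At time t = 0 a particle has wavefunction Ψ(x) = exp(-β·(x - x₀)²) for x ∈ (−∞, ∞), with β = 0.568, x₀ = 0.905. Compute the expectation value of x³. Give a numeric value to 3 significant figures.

1.94

⟨x³⟩ = ∫ x³·|Ψ|² dx / ∫|Ψ|² dx (integrals over the domain).
Gaussian moments (u = x − x₀): ∫u^(2j)·e^(−2βu²) du = (2j−1)!!/(4β)^j · √(π/(2β)), odd powers integrate to 0; here √(π/(2β)) = 1.6630.
State is unnormalized: ∫|Ψ|² dx = 1.6630, and ∫Ψ*·x³·Ψ dx = 3.2199, so ⟨x³⟩ = 3.2199 / 1.6630.
⟨x³⟩ = 1.9362.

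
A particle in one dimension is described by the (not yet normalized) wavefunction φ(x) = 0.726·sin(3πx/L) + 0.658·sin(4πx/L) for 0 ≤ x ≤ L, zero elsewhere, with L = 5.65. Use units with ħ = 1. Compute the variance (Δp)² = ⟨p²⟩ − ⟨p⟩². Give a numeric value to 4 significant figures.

3.759

Compute ⟨p⟩ and ⟨p²⟩ separately; (Δp)² = ⟨p²⟩ − ⟨p⟩².
d²/dx² sin(jπx/L) = −(jπ/L)²·sin(jπx/L); on 0 ≤ x ≤ L, ∫sin²(jπx/L) dx = L/2 and ∫sin(jπx/L)·sin(lπx/L) dx = 0 for j ≠ l, so only diagonal terms survive in ∫|φ|² and ∫φ·φ″; ∫φ·φ′ dx = [φ²/2] between the walls = 0.
Normalization: ∫|φ|² dx = 2.7121.
⟨p⟩ = 0.0000 and ⟨p²⟩ = 3.7586.
(Δp)² = 3.7586 − (0.0000)² = 3.7586.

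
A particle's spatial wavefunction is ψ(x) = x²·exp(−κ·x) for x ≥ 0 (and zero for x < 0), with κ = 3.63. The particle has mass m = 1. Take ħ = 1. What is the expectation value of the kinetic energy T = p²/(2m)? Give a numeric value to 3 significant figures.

T = −(ħ²/2m) d²/dx², so ⟨T⟩ = −(ħ²/2m) ∫ ψ*·ψ'' dx / ∫|ψ|² dx; with m = 1.
Differentiate x²·exp(−κ·x) with the product rule; every integrand then reduces to terms xʲ·e^(−2κx) on [0, ∞), with ∫₀^∞ xʲ·e^(−2κx) dx = j!/(2κ)^(j+1).
State is unnormalized: ∫|ψ|² dx = 0.0011899, and ∫ψ*·(−ħ²/2m · ψ'') dx = 0.0026133, so ⟨T⟩ = 0.0026133 / 0.0011899.
⟨T⟩ = 2.1962.

2.20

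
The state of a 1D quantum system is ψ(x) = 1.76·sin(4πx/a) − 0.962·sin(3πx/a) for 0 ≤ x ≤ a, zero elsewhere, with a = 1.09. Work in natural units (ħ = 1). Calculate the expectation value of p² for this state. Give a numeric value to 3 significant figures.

p² ψ = −ħ² d²ψ/dx²; ⟨p²⟩ = −ħ² ∫ ψ*·ψ'' dx / ∫|ψ|² dx.
d²/dx² sin(jπx/a) = −(jπ/a)²·sin(jπx/a); on 0 ≤ x ≤ a, ∫sin²(jπx/a) dx = a/2 and ∫sin(jπx/a)·sin(lπx/a) dx = 0 for j ≠ l, so only diagonal terms survive in ∫|ψ|² and ∫ψ·ψ″; ∫ψ·ψ′ dx = [ψ²/2] between the walls = 0.
State is unnormalized: ∫|ψ|² dx = 2.1926, and ∫ψ*·(−ħ² ψ'') dx = 262.09, so ⟨p²⟩ = 262.09 / 2.1926.
⟨p²⟩ = 119.54.

120.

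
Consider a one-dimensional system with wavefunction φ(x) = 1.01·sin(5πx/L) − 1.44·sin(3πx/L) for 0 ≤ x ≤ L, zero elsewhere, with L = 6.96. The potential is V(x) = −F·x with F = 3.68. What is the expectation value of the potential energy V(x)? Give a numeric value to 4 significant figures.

⟨V⟩ = ∫ V(x)·|φ|² dx / ∫|φ|² dx.
On 0 ≤ x ≤ L (j ≠ l): ∫sin²(jπx/L) dx = L/2, ∫sin(jπx/L)·sin(lπx/L) dx = 0; diagonal moments ∫x·sin²(jπx/L) dx = L²/4, ∫x²·sin²(jπx/L) dx = L³·(1/6 − 1/(4j²π²)); cross terms ∫x·sin(jπx/L)·sin(lπx/L) dx = 0 for j + l even and −4jlL²/(π²(j² − l²)²) for j + l odd, ∫x²·sin(jπx/L)·sin(lπx/L) dx = (−1)^(j+l)·4jlL³/(π²(j² − l²)²); higher powers the same way via product-to-sum and parts.
State is unnormalized: ∫|φ|² dx = 10.766, and ∫φ*·V(x)·φ dx = -137.87, so ⟨V⟩ = -137.87 / 10.766.
⟨V⟩ = -12.806.

-12.81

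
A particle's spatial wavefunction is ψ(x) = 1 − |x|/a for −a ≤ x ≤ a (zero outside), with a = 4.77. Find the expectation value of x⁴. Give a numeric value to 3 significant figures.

14.8

⟨x⁴⟩ = ∫ x⁴·|ψ|² dx / ∫|ψ|² dx (integrals over the domain).
ψ is even, so ∫ over [−a, a] = 2∫₀ᵃ with ψ = 1 − x/a there: ∫₀ᵃ (1 − x/a)² dx = a/3, ∫₀ᵃ x²(1 − x/a)² dx = a³/30, ∫₀ᵃ x⁴(1 − x/a)² dx = a⁵/105.
State is unnormalized: ∫|ψ|² dx = 3.1800, and ∫ψ*·x⁴·ψ dx = 47.036, so ⟨x⁴⟩ = 47.036 / 3.1800.
⟨x⁴⟩ = 14.791.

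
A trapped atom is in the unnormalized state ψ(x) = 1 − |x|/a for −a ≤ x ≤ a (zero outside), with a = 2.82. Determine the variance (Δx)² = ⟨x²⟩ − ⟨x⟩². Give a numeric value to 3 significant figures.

0.795

Compute ⟨x⟩ and ⟨x²⟩ separately, then (Δx)² = ⟨x²⟩ − ⟨x⟩².
ψ is even, so ∫ over [−a, a] = 2∫₀ᵃ with ψ = 1 − x/a there: ∫₀ᵃ (1 − x/a)² dx = a/3, ∫₀ᵃ x²(1 − x/a)² dx = a³/30, ∫₀ᵃ x⁴(1 − x/a)² dx = a⁵/105.
Normalization: ∫|ψ|² dx = 1.8800.
⟨x⟩ = 0.0000 and ⟨x²⟩ = 0.79524.
(Δx)² = 0.79524 − (0.0000)² = 0.79524.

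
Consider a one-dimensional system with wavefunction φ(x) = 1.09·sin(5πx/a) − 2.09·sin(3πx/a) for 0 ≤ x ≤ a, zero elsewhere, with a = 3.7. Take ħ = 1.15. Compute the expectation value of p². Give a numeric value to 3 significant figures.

p² φ = −ħ² d²φ/dx²; ⟨p²⟩ = −ħ² ∫ φ*·φ'' dx / ∫|φ|² dx.
d²/dx² sin(jπx/a) = −(jπ/a)²·sin(jπx/a); on 0 ≤ x ≤ a, ∫sin²(jπx/a) dx = a/2 and ∫sin(jπx/a)·sin(lπx/a) dx = 0 for j ≠ l, so only diagonal terms survive in ∫|φ|² and ∫φ·φ″; ∫φ·φ′ dx = [φ²/2] between the walls = 0.
State is unnormalized: ∫|φ|² dx = 10.279, and ∫φ*·(−ħ² φ'') dx = 121.73, so ⟨p²⟩ = 121.73 / 10.279.
⟨p²⟩ = 11.843.

11.8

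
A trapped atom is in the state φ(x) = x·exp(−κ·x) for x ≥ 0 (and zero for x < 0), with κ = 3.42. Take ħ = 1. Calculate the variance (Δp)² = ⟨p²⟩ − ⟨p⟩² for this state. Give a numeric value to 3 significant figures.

Compute ⟨p⟩ and ⟨p²⟩ separately; (Δp)² = ⟨p²⟩ − ⟨p⟩².
Differentiate x·exp(−κ·x) with the product rule; every integrand then reduces to terms xʲ·e^(−2κx) on [0, ∞), with ∫₀^∞ xʲ·e^(−2κx) dx = j!/(2κ)^(j+1).
Normalization: ∫|φ|² dx = 0.0062497.
⟨p⟩ = 0.0000 and ⟨p²⟩ = 11.696.
(Δp)² = 11.696 − (0.0000)² = 11.696.

11.7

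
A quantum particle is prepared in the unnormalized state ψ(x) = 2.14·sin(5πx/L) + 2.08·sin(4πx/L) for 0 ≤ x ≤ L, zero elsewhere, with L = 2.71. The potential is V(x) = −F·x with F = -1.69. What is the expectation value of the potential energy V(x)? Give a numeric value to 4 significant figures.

⟨V⟩ = ∫ V(x)·|ψ|² dx / ∫|ψ|² dx.
On 0 ≤ x ≤ L (j ≠ l): ∫sin²(jπx/L) dx = L/2, ∫sin(jπx/L)·sin(lπx/L) dx = 0; diagonal moments ∫x·sin²(jπx/L) dx = L²/4, ∫x²·sin²(jπx/L) dx = L³·(1/6 − 1/(4j²π²)); cross terms ∫x·sin(jπx/L)·sin(lπx/L) dx = 0 for j + l even and −4jlL²/(π²(j² − l²)²) for j + l odd, ∫x²·sin(jπx/L)·sin(lπx/L) dx = (−1)^(j+l)·4jlL³/(π²(j² − l²)²); higher powers the same way via product-to-sum and parts.
State is unnormalized: ∫|ψ|² dx = 12.068, and ∫ψ*·V(x)·ψ dx = 16.577, so ⟨V⟩ = 16.577 / 12.068.
⟨V⟩ = 1.3737.

1.374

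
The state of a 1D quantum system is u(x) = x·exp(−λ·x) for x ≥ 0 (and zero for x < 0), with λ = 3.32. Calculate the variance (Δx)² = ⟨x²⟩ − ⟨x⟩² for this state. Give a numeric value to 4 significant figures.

Compute ⟨x⟩ and ⟨x²⟩ separately, then (Δx)² = ⟨x²⟩ − ⟨x⟩².
Every integrand reduces to terms xʲ·e^(−2λx) on [0, ∞); use ∫₀^∞ xʲ·e^(−2λx) dx = j!/(2λ)^(j+1).
Normalization: ∫|u|² dx = 0.0068317.
⟨x⟩ = 0.45181 and ⟨x²⟩ = 0.27217.
(Δx)² = 0.27217 − (0.45181)² = 0.068043.

0.06804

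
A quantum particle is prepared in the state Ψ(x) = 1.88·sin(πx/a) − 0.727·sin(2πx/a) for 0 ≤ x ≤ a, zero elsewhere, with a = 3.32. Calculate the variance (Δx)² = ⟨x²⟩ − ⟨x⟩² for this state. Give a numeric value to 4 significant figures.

0.2527

Compute ⟨x⟩ and ⟨x²⟩ separately, then (Δx)² = ⟨x²⟩ − ⟨x⟩².
On 0 ≤ x ≤ a (j ≠ l): ∫sin²(jπx/a) dx = a/2, ∫sin(jπx/a)·sin(lπx/a) dx = 0; diagonal moments ∫x·sin²(jπx/a) dx = a²/4, ∫x²·sin²(jπx/a) dx = a³·(1/6 − 1/(4j²π²)); cross terms ∫x·sin(jπx/a)·sin(lπx/a) dx = 0 for j + l even and −4jla²/(π²(j² − l²)²) for j + l odd, ∫x²·sin(jπx/a)·sin(lπx/a) dx = (−1)^(j+l)·4jla³/(π²(j² − l²)²); higher powers the same way via product-to-sum and parts.
Normalization: ∫|Ψ|² dx = 6.7445.
⟨x⟩ = 2.0623 and ⟨x²⟩ = 4.5060.
(Δx)² = 4.5060 − (2.0623)² = 0.25273.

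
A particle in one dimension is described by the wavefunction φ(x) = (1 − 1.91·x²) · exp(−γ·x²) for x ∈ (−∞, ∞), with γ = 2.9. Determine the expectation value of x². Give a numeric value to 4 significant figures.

0.04800

⟨x²⟩ = ∫ x²·|φ|² dx / ∫|φ|² dx (integrals over the domain).
Expand each integrand as polynomial × e^(−2γx²) and use ∫x^(2j)·e^(−2γx²) dx = (2j−1)!!/(4γ)^j · √(π/(2γ)), odd powers → 0; here √(π/(2γ)) = 0.73597.
State is unnormalized: ∫|φ|² dx = 0.55347, and ∫φ*·x²·φ dx = 0.026567, so ⟨x²⟩ = 0.026567 / 0.55347.
⟨x²⟩ = 0.048001.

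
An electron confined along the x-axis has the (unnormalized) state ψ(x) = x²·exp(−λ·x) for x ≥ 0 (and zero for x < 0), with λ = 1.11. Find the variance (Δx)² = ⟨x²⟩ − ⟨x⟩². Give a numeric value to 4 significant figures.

Compute ⟨x⟩ and ⟨x²⟩ separately, then (Δx)² = ⟨x²⟩ − ⟨x⟩².
Every integrand reduces to terms xʲ·e^(−2λx) on [0, ∞); use ∫₀^∞ xʲ·e^(−2λx) dx = j!/(2λ)^(j+1).
Normalization: ∫|ψ|² dx = 0.44509.
⟨x⟩ = 2.2523 and ⟨x²⟩ = 6.0872.
(Δx)² = 6.0872 − (2.2523)² = 1.0145.

1.015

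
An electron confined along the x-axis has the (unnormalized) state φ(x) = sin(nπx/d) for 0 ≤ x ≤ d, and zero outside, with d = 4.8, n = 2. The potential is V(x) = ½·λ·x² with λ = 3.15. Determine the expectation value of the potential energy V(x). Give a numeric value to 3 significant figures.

⟨V⟩ = ∫ V(x)·|φ|² dx / ∫|φ|² dx.
With sin²θ = (1 − cos2θ)/2 on 0 ≤ x ≤ d: ∫sin²(nπx/d) dx = d/2, ∫x·sin²(nπx/d) dx = d²/4, ∫x²·sin²(nπx/d) dx = d³·(1/6 − 1/(4n²π²)); higher powers xᵏ the same way, integrating xᵏ·cos(2nπx/d) by parts.
State is unnormalized: ∫|φ|² dx = 2.4000, and ∫φ*·V(x)·φ dx = 27.927, so ⟨V⟩ = 27.927 / 2.4000.
⟨V⟩ = 11.636.

11.6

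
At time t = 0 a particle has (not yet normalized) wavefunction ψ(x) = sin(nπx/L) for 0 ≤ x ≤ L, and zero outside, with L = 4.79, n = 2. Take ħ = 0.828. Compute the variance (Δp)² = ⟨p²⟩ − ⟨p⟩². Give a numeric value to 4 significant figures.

1.180

Compute ⟨p⟩ and ⟨p²⟩ separately; (Δp)² = ⟨p²⟩ − ⟨p⟩².
d/dx sin(nπx/L) = (nπ/L)·cos(nπx/L) and d²/dx² sin(nπx/L) = −(nπ/L)²·sin(nπx/L); on 0 ≤ x ≤ L, ∫sin²(nπx/L) dx = L/2 and ∫sin(nπx/L)·cos(nπx/L) dx = 0.
Normalization: ∫|ψ|² dx = 2.3950.
⟨p⟩ = 0.0000 and ⟨p²⟩ = 1.1796.
(Δp)² = 1.1796 − (0.0000)² = 1.1796.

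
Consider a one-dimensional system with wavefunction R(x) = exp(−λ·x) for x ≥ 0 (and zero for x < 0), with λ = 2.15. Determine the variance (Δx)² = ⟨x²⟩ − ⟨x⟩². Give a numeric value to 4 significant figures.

Compute ⟨x⟩ and ⟨x²⟩ separately, then (Δx)² = ⟨x²⟩ − ⟨x⟩².
Every integrand reduces to terms xʲ·e^(−2λx) on [0, ∞); use ∫₀^∞ xʲ·e^(−2λx) dx = j!/(2λ)^(j+1).
Normalization: ∫|R|² dx = 0.23256.
⟨x⟩ = 0.23256 and ⟨x²⟩ = 0.10817.
(Δx)² = 0.10817 − (0.23256)² = 0.054083.

0.05408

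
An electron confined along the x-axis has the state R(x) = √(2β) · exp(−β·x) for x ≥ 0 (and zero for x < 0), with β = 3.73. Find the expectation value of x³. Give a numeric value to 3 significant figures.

0.0145

⟨x³⟩ = ∫ x³·|R|² dx (integrals over the domain).
Every integrand reduces to terms xʲ·e^(−2βx) on [0, ∞); use ∫₀^∞ xʲ·e^(−2βx) dx = j!/(2β)^(j+1).
⟨x³⟩ = 0.014452.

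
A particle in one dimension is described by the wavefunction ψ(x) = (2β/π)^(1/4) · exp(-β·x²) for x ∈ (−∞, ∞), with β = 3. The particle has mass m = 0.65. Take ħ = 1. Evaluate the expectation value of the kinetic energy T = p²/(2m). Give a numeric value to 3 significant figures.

T = −(ħ²/2m) d²/dx², so ⟨T⟩ = −(ħ²/2m) ∫ ψ*·ψ'' dx; with m = 0.65.
Gaussian moments: ∫x^(2j)·e^(−2βx²) dx = (2j−1)!!/(4β)^j · √(π/(2β)), odd powers integrate to 0; here √(π/(2β)) = 0.72360. Derivatives: d/dx e^(−βx²) = −2βx·e^(−βx²), d²/dx² e^(−βx²) = (4β²x² − 2β)·e^(−βx²).
⟨T⟩ = 2.3077.

2.31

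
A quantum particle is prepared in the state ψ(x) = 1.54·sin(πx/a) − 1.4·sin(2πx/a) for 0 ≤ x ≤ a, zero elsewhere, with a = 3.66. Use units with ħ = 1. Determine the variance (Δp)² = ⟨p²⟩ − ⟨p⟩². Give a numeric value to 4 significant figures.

1.737

Compute ⟨p⟩ and ⟨p²⟩ separately; (Δp)² = ⟨p²⟩ − ⟨p⟩².
d²/dx² sin(jπx/a) = −(jπ/a)²·sin(jπx/a); on 0 ≤ x ≤ a, ∫sin²(jπx/a) dx = a/2 and ∫sin(jπx/a)·sin(lπx/a) dx = 0 for j ≠ l, so only diagonal terms survive in ∫|ψ|² and ∫ψ·ψ″; ∫ψ·ψ′ dx = [ψ²/2] between the walls = 0.
Normalization: ∫|ψ|² dx = 7.9268.
⟨p⟩ = 0.0000 and ⟨p²⟩ = 1.7369.
(Δp)² = 1.7369 − (0.0000)² = 1.7369.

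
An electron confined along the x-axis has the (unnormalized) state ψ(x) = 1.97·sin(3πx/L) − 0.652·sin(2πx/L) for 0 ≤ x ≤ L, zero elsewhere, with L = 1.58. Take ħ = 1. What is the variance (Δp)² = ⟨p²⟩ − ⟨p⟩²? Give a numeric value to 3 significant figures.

Compute ⟨p⟩ and ⟨p²⟩ separately; (Δp)² = ⟨p²⟩ − ⟨p⟩².
d²/dx² sin(jπx/L) = −(jπ/L)²·sin(jπx/L); on 0 ≤ x ≤ L, ∫sin²(jπx/L) dx = L/2 and ∫sin(jπx/L)·sin(lπx/L) dx = 0 for j ≠ l, so only diagonal terms survive in ∫|ψ|² and ∫ψ·ψ″; ∫ψ·ψ′ dx = [ψ²/2] between the walls = 0.
Normalization: ∫|ψ|² dx = 3.4017.
⟨p⟩ = 0.0000 and ⟨p²⟩ = 33.630.
(Δp)² = 33.630 − (0.0000)² = 33.630.

33.6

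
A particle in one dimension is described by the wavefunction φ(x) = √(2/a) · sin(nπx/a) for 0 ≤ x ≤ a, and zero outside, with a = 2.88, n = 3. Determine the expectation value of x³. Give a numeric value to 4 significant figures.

5.770

⟨x³⟩ = ∫ x³·|φ|² dx (integrals over the domain).
With sin²θ = (1 − cos2θ)/2 on 0 ≤ x ≤ a: ∫sin²(nπx/a) dx = a/2, ∫x·sin²(nπx/a) dx = a²/4, ∫x²·sin²(nπx/a) dx = a³·(1/6 − 1/(4n²π²)); higher powers xᵏ the same way, integrating xᵏ·cos(2nπx/a) by parts.
⟨x³⟩ = 5.7703.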